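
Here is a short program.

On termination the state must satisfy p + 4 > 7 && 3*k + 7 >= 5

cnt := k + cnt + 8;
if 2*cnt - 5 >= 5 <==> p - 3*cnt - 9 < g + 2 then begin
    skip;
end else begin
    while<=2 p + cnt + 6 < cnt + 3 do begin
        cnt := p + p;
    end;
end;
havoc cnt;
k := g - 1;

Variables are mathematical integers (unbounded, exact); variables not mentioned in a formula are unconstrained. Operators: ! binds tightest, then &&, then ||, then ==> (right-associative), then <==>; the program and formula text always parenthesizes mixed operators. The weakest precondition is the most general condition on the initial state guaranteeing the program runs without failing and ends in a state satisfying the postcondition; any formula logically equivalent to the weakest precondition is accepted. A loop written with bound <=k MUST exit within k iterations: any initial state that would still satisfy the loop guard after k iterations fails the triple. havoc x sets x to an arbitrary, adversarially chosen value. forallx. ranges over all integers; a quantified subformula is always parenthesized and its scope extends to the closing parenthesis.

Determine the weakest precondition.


Working backward. After the program, the postcondition p + 4 > 7 && 3*k + 7 >= 5 must hold; in canonical form it is p > 3 && 3*k >= -2.
Before k := g - 1: p > 3 && 3*g >= 1
Before havoc cnt: p > 3 && 3*g >= 1
Then branch requires p > 3 && 3*g >= 1; else branch requires (p < -3 ==> ((p < -3 ==> ((!(p < -3)) && p > 3 && 3*g >= 1)) && ((!(p < -3)) ==> (p > 3 && 3*g >= 1)))) && ((!(p < -3)) ==> (p > 3 && 3*g >= 1)).
Before the if: ((2*cnt >= 10 <==> p < 3*cnt + g + 11) ==> (p > 3 && 3*g >= 1)) && ((!(2*cnt >= 10 <==> p < 3*cnt + g + 11)) ==> ((p < -3 ==> ((p < -3 ==> ((!(p < -3)) && p > 3 && 3*g >= 1)) && ((!(p < -3)) ==> (p > 3 && 3*g >= 1)))) && ((!(p < -3)) ==> (p > 3 && 3*g >= 1))))
Before cnt := k + cnt + 8: ((2*cnt + 2*k >= -6 <==> p < 3*cnt + g + 3*k + 35) ==> (p > 3 && 3*g >= 1)) && ((!(2*cnt + 2*k >= -6 <==> p < 3*cnt + g + 3*k + 35)) ==> ((p < -3 ==> ((p < -3 ==> ((!(p < -3)) && p > 3 && 3*g >= 1)) && ((!(p < -3)) ==> (p > 3 && 3*g >= 1)))) && ((!(p < -3)) ==> (p > 3 && 3*g >= 1))))
Answer: WP = ((2*cnt + 2*k >= -6 <==> p < 3*cnt + g + 3*k + 35) ==> (p > 3 && 3*g >= 1)) && ((!(2*cnt + 2*k >= -6 <==> p < 3*cnt + g + 3*k + 35)) ==> ((p < -3 ==> ((p < -3 ==> ((!(p < -3)) && p > 3 && 3*g >= 1)) && ((!(p < -3)) ==> (p > 3 && 3*g >= 1)))) && ((!(p < -3)) ==> (p > 3 && 3*g >= 1))))


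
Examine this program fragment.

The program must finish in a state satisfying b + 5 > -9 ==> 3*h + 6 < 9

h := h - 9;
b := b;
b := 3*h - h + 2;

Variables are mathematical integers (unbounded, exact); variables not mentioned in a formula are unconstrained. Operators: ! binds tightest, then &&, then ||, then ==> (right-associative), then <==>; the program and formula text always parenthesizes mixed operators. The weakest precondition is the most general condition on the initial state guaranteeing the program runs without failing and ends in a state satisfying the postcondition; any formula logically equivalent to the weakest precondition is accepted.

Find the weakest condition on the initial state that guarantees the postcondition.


Working backward. After the program, the postcondition b + 5 > -9 ==> 3*h + 6 < 9 must hold; in canonical form it is b > -14 ==> 3*h < 3.
Before b := 3*h - h + 2: 2*h > -16 ==> 3*h < 3
Before b := b: 2*h > -16 ==> 3*h < 3
Before h := h - 9: 2*h > 2 ==> 3*h < 30
Answer: WP = 2*h > 2 ==> 3*h < 30


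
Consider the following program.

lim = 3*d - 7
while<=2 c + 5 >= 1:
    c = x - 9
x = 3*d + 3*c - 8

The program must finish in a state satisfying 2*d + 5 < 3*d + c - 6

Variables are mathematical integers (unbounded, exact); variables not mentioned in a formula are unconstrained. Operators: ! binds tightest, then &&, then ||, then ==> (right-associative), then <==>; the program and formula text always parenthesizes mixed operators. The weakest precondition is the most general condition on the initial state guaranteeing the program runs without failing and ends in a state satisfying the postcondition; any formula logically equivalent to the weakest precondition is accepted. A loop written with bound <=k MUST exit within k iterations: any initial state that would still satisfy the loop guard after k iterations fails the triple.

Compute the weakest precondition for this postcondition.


Working backward. After the program, the postcondition 2*d + 5 < 3*d + c - 6 must hold; in canonical form it is c + d > 11.
Before x := 3*d + 3*c - 8: c + d > 11
Before the loop (bound <=2), unroll the exhaustion recursion (WP_0 = exit-now case; WP_j = one more guarded iteration, up to j = 2):
  WP_0: (!(c >= -4)) && c + d > 11
  WP_1: (c >= -4 ==> ((!(x >= 5)) && d + x > 20)) && ((!(c >= -4)) ==> c + d > 11)
  WP_2: (c >= -4 ==> ((x >= 5 ==> ((!(x >= 5)) && d + x > 20)) && ((!(x >= 5)) ==> d + x > 20))) && ((!(c >= -4)) ==> c + d > 11)
So before the loop: (c >= -4 ==> ((x >= 5 ==> ((!(x >= 5)) && d + x > 20)) && ((!(x >= 5)) ==> d + x > 20))) && ((!(c >= -4)) ==> c + d > 11)
Before lim := 3*d - 7: (c >= -4 ==> ((x >= 5 ==> ((!(x >= 5)) && d + x > 20)) && ((!(x >= 5)) ==> d + x > 20))) && ((!(c >= -4)) ==> c + d > 11)
Answer: WP = (c >= -4 ==> ((x >= 5 ==> ((!(x >= 5)) && d + x > 20)) && ((!(x >= 5)) ==> d + x > 20))) && ((!(c >= -4)) ==> c + d > 11)


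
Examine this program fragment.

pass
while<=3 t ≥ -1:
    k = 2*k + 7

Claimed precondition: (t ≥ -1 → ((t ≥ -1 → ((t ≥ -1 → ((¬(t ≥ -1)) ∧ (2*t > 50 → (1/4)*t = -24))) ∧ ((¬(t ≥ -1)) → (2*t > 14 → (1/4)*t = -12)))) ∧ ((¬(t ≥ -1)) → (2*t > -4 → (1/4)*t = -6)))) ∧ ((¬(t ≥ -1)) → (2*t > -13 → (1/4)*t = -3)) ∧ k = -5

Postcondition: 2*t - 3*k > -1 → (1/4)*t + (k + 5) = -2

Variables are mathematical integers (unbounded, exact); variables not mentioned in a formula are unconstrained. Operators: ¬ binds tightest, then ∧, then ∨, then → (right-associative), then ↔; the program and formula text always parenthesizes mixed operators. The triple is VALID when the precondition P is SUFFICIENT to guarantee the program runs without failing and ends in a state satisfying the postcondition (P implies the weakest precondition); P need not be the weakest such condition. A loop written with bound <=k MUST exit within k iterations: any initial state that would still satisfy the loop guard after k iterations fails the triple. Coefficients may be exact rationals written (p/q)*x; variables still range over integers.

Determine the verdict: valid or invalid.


Working backward. After the program, the postcondition 2*t - 3*k > -1 → (1/4)*t + (k + 5) = -2 must hold; in canonical form it is 2*t > 3*k - 1 → k + (1/4)*t = -7.
Before the loop (bound <=3), unroll the exhaustion recursion (WP_0 = exit-now case; WP_j = one more guarded iteration, up to j = 3):
  WP_0: (¬(t ≥ -1)) ∧ (2*t > 3*k - 1 → k + (1/4)*t = -7)
  WP_1: (t ≥ -1 → ((¬(t ≥ -1)) ∧ (2*t > 6*k + 20 → 2*k + (1/4)*t = -14))) ∧ ((¬(t ≥ -1)) → (2*t > 3*k - 1 → k + (1/4)*t = -7))
  WP_2: (t ≥ -1 → ((t ≥ -1 → ((¬(t ≥ -1)) ∧ (2*t > 12*k + 62 → 4*k + (1/4)*t = -28))) ∧ ((¬(t ≥ -1)) → (2*t > 6*k + 20 → 2*k + (1/4)*t = -14)))) ∧ ((¬(t ≥ -1)) → (2*t > 3*k - 1 → k + (1/4)*t = -7))
  WP_3: (t ≥ -1 → ((t ≥ -1 → ((t ≥ -1 → ((¬(t ≥ -1)) ∧ (2*t > 24*k + 146 → 8*k + (1/4)*t = -56))) ∧ ((¬(t ≥ -1)) → (2*t > 12*k + 62 → 4*k + (1/4)*t = -28)))) ∧ ((¬(t ≥ -1)) → (2*t > 6*k + 20 → 2*k + (1/4)*t = -14)))) ∧ ((¬(t ≥ -1)) → (2*t > 3*k - 1 → k + (1/4)*t = -7))
So before the loop: (t ≥ -1 → ((t ≥ -1 → ((t ≥ -1 → ((¬(t ≥ -1)) ∧ (2*t > 24*k + 146 → 8*k + (1/4)*t = -56))) ∧ ((¬(t ≥ -1)) → (2*t > 12*k + 62 → 4*k + (1/4)*t = -28)))) ∧ ((¬(t ≥ -1)) → (2*t > 6*k + 20 → 2*k + (1/4)*t = -14)))) ∧ ((¬(t ≥ -1)) → (2*t > 3*k - 1 → k + (1/4)*t = -7))
Before skip: (t ≥ -1 → ((t ≥ -1 → ((t ≥ -1 → ((¬(t ≥ -1)) ∧ (2*t > 24*k + 146 → 8*k + (1/4)*t = -56))) ∧ ((¬(t ≥ -1)) → (2*t > 12*k + 62 → 4*k + (1/4)*t = -28)))) ∧ ((¬(t ≥ -1)) → (2*t > 6*k + 20 → 2*k + (1/4)*t = -14)))) ∧ ((¬(t ≥ -1)) → (2*t > 3*k - 1 → k + (1/4)*t = -7))
The weakest precondition is (t ≥ -1 → ((t ≥ -1 → ((t ≥ -1 → ((¬(t ≥ -1)) ∧ (2*t > 24*k + 146 → 8*k + (1/4)*t = -56))) ∧ ((¬(t ≥ -1)) → (2*t > 12*k + 62 → 4*k + (1/4)*t = -28)))) ∧ ((¬(t ≥ -1)) → (2*t > 6*k + 20 → 2*k + (1/4)*t = -14)))) ∧ ((¬(t ≥ -1)) → (2*t > 3*k - 1 → k + (1/4)*t = -7)).
Check whether (t ≥ -1 → ((t ≥ -1 → ((t ≥ -1 → ((¬(t ≥ -1)) ∧ (2*t > 50 → (1/4)*t = -24))) ∧ ((¬(t ≥ -1)) → (2*t > 14 → (1/4)*t = -12)))) ∧ ((¬(t ≥ -1)) → (2*t > -4 → (1/4)*t = -6)))) ∧ ((¬(t ≥ -1)) → (2*t > -13 → (1/4)*t = -3)) ∧ k = -5 implies it.
Countermodel: at the initial state k = -5, t = -7, the precondition holds but the weakest precondition fails.
Answer: invalid


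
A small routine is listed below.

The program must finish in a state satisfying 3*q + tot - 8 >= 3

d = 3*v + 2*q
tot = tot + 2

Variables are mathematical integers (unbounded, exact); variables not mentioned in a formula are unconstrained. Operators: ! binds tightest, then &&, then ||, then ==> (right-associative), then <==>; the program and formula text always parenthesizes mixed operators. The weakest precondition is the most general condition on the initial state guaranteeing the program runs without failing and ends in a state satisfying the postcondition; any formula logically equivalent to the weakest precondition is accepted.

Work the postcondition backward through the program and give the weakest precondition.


Working backward. After the program, the postcondition 3*q + tot - 8 >= 3 must hold; in canonical form it is 3*q + tot >= 11.
Before tot := tot + 2: 3*q + tot >= 9
Before d := 3*v + 2*q: 3*q + tot >= 9
Answer: WP = 3*q + tot >= 9


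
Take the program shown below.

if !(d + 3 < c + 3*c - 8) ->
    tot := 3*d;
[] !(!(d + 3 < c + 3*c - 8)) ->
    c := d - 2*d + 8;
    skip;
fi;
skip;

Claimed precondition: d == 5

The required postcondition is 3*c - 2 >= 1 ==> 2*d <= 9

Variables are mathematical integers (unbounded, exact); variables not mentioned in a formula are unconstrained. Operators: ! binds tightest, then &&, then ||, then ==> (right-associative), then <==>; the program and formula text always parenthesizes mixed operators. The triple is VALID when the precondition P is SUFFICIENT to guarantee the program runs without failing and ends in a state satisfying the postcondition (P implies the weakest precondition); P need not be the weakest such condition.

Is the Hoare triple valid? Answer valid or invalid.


Working backward. After the program, the postcondition 3*c - 2 >= 1 ==> 2*d <= 9 must hold; in canonical form it is 3*c >= 3 ==> 2*d <= 9.
Before skip: 3*c >= 3 ==> 2*d <= 9
Then branch requires 3*c >= 3 ==> 2*d <= 9; else branch requires 3*d <= 21 ==> 2*d <= 9.
Before the if: ((!(d < 4*c - 11)) ==> (3*c >= 3 ==> 2*d <= 9)) && (d < 4*c - 11 ==> (3*d <= 21 ==> 2*d <= 9))
The weakest precondition is ((!(d < 4*c - 11)) ==> (3*c >= 3 ==> 2*d <= 9)) && (d < 4*c - 11 ==> (3*d <= 21 ==> 2*d <= 9)).
Check whether d == 5 implies it.
Countermodel: at the initial state c = 5, d = 5, the precondition holds but the weakest precondition fails.
Answer: invalid


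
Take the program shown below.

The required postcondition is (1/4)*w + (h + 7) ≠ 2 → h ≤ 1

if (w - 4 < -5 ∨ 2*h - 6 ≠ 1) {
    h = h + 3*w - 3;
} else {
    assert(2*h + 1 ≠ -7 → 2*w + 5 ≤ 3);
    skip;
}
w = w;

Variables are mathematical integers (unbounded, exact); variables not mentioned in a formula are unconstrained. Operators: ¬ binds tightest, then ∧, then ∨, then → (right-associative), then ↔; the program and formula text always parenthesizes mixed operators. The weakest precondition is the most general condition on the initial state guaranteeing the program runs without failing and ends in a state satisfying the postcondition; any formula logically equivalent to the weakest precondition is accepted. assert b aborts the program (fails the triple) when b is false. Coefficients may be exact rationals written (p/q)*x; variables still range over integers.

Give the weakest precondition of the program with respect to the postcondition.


Working backward. After the program, the postcondition (1/4)*w + (h + 7) ≠ 2 → h ≤ 1 must hold; in canonical form it is h + (1/4)*w ≠ -5 → h ≤ 1.
Before w := w: h + (1/4)*w ≠ -5 → h ≤ 1
Then branch requires h + (13/4)*w ≠ -2 → h + 3*w ≤ 4; else branch requires (2*h ≠ -8 → 2*w ≤ -2) ∧ (h + (1/4)*w ≠ -5 → h ≤ 1).
Before the if: ((w < -1 ∨ 2*h ≠ 7) → (h + (13/4)*w ≠ -2 → h + 3*w ≤ 4)) ∧ ((¬(w < -1 ∨ 2*h ≠ 7)) → ((2*h ≠ -8 → 2*w ≤ -2) ∧ (h + (1/4)*w ≠ -5 → h ≤ 1)))
Answer: WP = ((w < -1 ∨ 2*h ≠ 7) → (h + (13/4)*w ≠ -2 → h + 3*w ≤ 4)) ∧ ((¬(w < -1 ∨ 2*h ≠ 7)) → ((2*h ≠ -8 → 2*w ≤ -2) ∧ (h + (1/4)*w ≠ -5 → h ≤ 1)))


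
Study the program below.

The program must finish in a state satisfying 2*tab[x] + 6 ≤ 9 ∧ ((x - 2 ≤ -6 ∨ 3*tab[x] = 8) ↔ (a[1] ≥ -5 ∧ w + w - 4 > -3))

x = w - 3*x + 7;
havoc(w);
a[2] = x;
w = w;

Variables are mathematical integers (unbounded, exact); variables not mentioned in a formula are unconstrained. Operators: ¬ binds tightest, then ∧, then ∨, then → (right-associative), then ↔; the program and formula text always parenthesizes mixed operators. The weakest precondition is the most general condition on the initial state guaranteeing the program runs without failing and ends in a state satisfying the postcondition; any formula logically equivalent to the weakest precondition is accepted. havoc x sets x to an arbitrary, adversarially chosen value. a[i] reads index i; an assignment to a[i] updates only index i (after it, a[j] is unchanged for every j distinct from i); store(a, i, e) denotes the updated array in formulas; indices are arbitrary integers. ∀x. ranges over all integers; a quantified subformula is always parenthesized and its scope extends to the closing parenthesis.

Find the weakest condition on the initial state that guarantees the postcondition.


Working backward. After the program, the postcondition 2*tab[x] + 6 ≤ 9 ∧ ((x - 2 ≤ -6 ∨ 3*tab[x] = 8) ↔ (a[1] ≥ -5 ∧ w + w - 4 > -3)) must hold; in canonical form it is 2*tab[x] ≤ 3 ∧ ((x ≤ -4 ∨ 3*tab[x] = 8) ↔ (a[1] ≥ -5 ∧ 2*w > 1)).
Before w := w: 2*tab[x] ≤ 3 ∧ ((x ≤ -4 ∨ 3*tab[x] = 8) ↔ (a[1] ≥ -5 ∧ 2*w > 1))
Before a[2] := x: 2*tab[x] ≤ 3 ∧ ((x ≤ -4 ∨ 3*tab[x] = 8) ↔ (a[1] ≥ -5 ∧ 2*w > 1))
Before havoc w: ∀w_1. (2*tab[x] ≤ 3 ∧ ((x ≤ -4 ∨ 3*tab[x] = 8) ↔ (a[1] ≥ -5 ∧ 2*w_1 > 1)))
Before x := w - 3*x + 7: ∀w_1. (2*tab[w - 3*x + 7] ≤ 3 ∧ ((w ≤ 3*x - 11 ∨ 3*tab[w - 3*x + 7] = 8) ↔ (a[1] ≥ -5 ∧ 2*w_1 > 1)))
Answer: WP = ∀w_1. (2*tab[w - 3*x + 7] ≤ 3 ∧ ((w ≤ 3*x - 11 ∨ 3*tab[w - 3*x + 7] = 8) ↔ (a[1] ≥ -5 ∧ 2*w_1 > 1)))


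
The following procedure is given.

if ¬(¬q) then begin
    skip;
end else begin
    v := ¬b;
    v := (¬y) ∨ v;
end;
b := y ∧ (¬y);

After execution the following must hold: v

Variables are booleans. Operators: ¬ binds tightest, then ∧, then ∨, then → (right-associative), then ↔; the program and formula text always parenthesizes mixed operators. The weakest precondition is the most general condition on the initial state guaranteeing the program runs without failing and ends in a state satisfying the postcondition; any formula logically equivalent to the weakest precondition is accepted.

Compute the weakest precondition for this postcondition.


Working backward. After the program, v must hold.
Before b := y ∧ (¬y): v
Then branch requires v; else branch requires (¬y) ∨ (¬b).
Before the if: (q → v) ∧ ((¬q) → ((¬y) ∨ (¬b)))
Answer: WP = (q → v) ∧ ((¬q) → ((¬y) ∨ (¬b)))


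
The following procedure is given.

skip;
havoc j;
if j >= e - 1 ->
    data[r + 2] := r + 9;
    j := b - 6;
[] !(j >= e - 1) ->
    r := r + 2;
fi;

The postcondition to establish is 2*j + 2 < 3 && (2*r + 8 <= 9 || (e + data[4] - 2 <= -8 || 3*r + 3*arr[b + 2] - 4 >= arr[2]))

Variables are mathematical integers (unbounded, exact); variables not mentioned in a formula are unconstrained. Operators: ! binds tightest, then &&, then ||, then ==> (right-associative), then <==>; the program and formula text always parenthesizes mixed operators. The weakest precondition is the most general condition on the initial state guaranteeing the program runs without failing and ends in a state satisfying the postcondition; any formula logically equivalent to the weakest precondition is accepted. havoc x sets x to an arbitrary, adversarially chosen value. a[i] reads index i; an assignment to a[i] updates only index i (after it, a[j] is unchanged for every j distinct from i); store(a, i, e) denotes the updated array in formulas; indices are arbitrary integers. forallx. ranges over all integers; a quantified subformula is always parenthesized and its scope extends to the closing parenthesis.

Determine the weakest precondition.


Working backward. After the program, the postcondition 2*j + 2 < 3 && (2*r + 8 <= 9 || (e + data[4] - 2 <= -8 || 3*r + 3*arr[b + 2] - 4 >= arr[2])) must hold; in canonical form it is 2*j < 1 && (2*r <= 1 || data[4] + e <= -6 || 3*arr[b + 2] + 3*r >= arr[2] + 4).
Then branch requires 2*b < 13 && (2*r <= 1 || store(data, r + 2, r + 9)[4] + e <= -6 || 3*arr[b + 2] + 3*r >= arr[2] + 4); else branch requires 2*j < 1 && (2*r <= -3 || data[4] + e <= -6 || 3*arr[b + 2] + 3*r >= arr[2] - 2).
Before the if: (j >= e - 1 ==> (2*b < 13 && (2*r <= 1 || store(data, r + 2, r + 9)[4] + e <= -6 || 3*arr[b + 2] + 3*r >= arr[2] + 4))) && ((!(j >= e - 1)) ==> (2*j < 1 && (2*r <= -3 || data[4] + e <= -6 || 3*arr[b + 2] + 3*r >= arr[2] - 2)))
Before havoc j: forall j_1. ((j_1 >= e - 1 ==> (2*b < 13 && (2*r <= 1 || store(data, r + 2, r + 9)[4] + e <= -6 || 3*arr[b + 2] + 3*r >= arr[2] + 4))) && ((!(j_1 >= e - 1)) ==> (2*j_1 < 1 && (2*r <= -3 || data[4] + e <= -6 || 3*arr[b + 2] + 3*r >= arr[2] - 2))))
Before skip: forall j_1. ((j_1 >= e - 1 ==> (2*b < 13 && (2*r <= 1 || store(data, r + 2, r + 9)[4] + e <= -6 || 3*arr[b + 2] + 3*r >= arr[2] + 4))) && ((!(j_1 >= e - 1)) ==> (2*j_1 < 1 && (2*r <= -3 || data[4] + e <= -6 || 3*arr[b + 2] + 3*r >= arr[2] - 2))))
Answer: WP = forall j_1. ((j_1 >= e - 1 ==> (2*b < 13 && (2*r <= 1 || store(data, r + 2, r + 9)[4] + e <= -6 || 3*arr[b + 2] + 3*r >= arr[2] + 4))) && ((!(j_1 >= e - 1)) ==> (2*j_1 < 1 && (2*r <= -3 || data[4] + e <= -6 || 3*arr[b + 2] + 3*r >= arr[2] - 2))))


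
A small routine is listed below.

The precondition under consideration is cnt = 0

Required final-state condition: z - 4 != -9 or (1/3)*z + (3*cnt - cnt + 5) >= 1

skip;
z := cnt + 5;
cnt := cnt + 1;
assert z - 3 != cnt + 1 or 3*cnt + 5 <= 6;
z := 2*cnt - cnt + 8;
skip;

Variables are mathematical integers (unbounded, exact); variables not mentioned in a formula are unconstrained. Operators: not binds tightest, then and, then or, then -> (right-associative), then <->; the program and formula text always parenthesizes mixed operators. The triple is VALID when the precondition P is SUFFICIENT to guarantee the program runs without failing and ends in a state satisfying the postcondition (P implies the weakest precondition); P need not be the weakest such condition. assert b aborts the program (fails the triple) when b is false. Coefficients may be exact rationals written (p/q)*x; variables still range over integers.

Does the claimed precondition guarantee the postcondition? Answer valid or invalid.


Working backward. After the program, the postcondition z - 4 != -9 or (1/3)*z + (3*cnt - cnt + 5) >= 1 must hold; in canonical form it is z != -5 or 2*cnt + (1/3)*z >= -4.
Before skip: z != -5 or 2*cnt + (1/3)*z >= -4
Before z := 2*cnt - cnt + 8: cnt != -13 or (7/3)*cnt >= -20/3
Before assert z - 3 != cnt + 1 or 3*cnt + 5 <= 6: (z != cnt + 4 or 3*cnt <= 1) and (cnt != -13 or (7/3)*cnt >= -20/3)
Before cnt := cnt + 1: (z != cnt + 5 or 3*cnt <= -2) and (cnt != -14 or (7/3)*cnt >= -9)
Before z := cnt + 5: 3*cnt <= -2 and (cnt != -14 or (7/3)*cnt >= -9)
Before skip: 3*cnt <= -2 and (cnt != -14 or (7/3)*cnt >= -9)
The weakest precondition is 3*cnt <= -2 and (cnt != -14 or (7/3)*cnt >= -9).
Check whether cnt = 0 implies it.
Countermodel: at the initial state cnt = 0, the precondition holds but the weakest precondition fails.
Answer: invalid


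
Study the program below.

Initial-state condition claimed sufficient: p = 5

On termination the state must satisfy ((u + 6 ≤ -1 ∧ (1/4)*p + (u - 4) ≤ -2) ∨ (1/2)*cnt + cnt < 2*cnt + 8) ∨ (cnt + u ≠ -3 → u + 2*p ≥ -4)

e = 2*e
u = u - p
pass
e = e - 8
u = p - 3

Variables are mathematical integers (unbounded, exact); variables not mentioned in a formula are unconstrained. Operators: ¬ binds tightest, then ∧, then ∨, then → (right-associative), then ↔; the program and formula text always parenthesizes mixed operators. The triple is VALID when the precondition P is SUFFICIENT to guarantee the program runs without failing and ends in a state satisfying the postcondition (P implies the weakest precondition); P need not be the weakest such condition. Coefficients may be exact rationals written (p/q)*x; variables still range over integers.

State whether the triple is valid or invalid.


Working backward. After the program, the postcondition ((u + 6 ≤ -1 ∧ (1/4)*p + (u - 4) ≤ -2) ∨ (1/2)*cnt + cnt < 2*cnt + 8) ∨ (cnt + u ≠ -3 → u + 2*p ≥ -4) must hold; in canonical form it is (u ≤ -7 ∧ (1/4)*p + u ≤ 2) ∨ (1/2)*cnt > -8 ∨ (cnt + u ≠ -3 → 2*p + u ≥ -4).
Before u := p - 3: (p ≤ -4 ∧ (5/4)*p ≤ 5) ∨ (1/2)*cnt > -8 ∨ (cnt + p ≠ 0 → 3*p ≥ -1)
Before e := e - 8: (p ≤ -4 ∧ (5/4)*p ≤ 5) ∨ (1/2)*cnt > -8 ∨ (cnt + p ≠ 0 → 3*p ≥ -1)
Before skip: (p ≤ -4 ∧ (5/4)*p ≤ 5) ∨ (1/2)*cnt > -8 ∨ (cnt + p ≠ 0 → 3*p ≥ -1)
Before u := u - p: (p ≤ -4 ∧ (5/4)*p ≤ 5) ∨ (1/2)*cnt > -8 ∨ (cnt + p ≠ 0 → 3*p ≥ -1)
Before e := 2*e: (p ≤ -4 ∧ (5/4)*p ≤ 5) ∨ (1/2)*cnt > -8 ∨ (cnt + p ≠ 0 → 3*p ≥ -1)
The weakest precondition is (p ≤ -4 ∧ (5/4)*p ≤ 5) ∨ (1/2)*cnt > -8 ∨ (cnt + p ≠ 0 → 3*p ≥ -1).
Check whether p = 5 implies it.
Every state satisfying the precondition satisfies the weakest precondition: the implication holds.
Answer: valid


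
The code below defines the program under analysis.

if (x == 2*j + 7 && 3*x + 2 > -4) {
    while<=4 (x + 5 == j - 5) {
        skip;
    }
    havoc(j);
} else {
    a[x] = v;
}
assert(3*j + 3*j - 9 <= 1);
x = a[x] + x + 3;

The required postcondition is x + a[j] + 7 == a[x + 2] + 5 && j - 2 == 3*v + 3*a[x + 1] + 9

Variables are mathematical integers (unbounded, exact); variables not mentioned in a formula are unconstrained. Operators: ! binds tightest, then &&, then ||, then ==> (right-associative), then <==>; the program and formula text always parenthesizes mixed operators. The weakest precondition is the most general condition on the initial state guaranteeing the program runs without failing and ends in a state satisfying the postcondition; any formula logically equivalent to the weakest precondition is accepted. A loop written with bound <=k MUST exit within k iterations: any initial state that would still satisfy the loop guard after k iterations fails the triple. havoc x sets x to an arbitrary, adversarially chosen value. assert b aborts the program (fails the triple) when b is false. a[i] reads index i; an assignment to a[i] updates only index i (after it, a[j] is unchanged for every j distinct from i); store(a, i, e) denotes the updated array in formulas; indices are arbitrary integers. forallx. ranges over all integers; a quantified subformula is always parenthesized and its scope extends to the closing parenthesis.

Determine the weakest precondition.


Working backward. After the program, the postcondition x + a[j] + 7 == a[x + 2] + 5 && j - 2 == 3*v + 3*a[x + 1] + 9 must hold; in canonical form it is a[j] + x == a[x + 2] - 2 && j == 3*a[x + 1] + 3*v + 11.
Before x := a[x] + x + 3: a[j] + a[x] + x == a[a[x] + x + 5] - 5 && j == 3*a[a[x] + x + 4] + 3*v + 11
Before assert 3*j + 3*j - 9 <= 1: 6*j <= 10 && a[j] + a[x] + x == a[a[x] + x + 5] - 5 && j == 3*a[a[x] + x + 4] + 3*v + 11
Then branch requires (x == j - 10 ==> ((x == j - 10 ==> ((x == j - 10 ==> ((x == j - 10 ==> ((!(x == j - 10)) && (forall j_1. (6*j_1 <= 10 && a[j_1] + a[x] + x == a[a[x] + x + 5] - 5 && j_1 == 3*a[a[x] + x + 4] + 3*v + 11)))) && ((!(x == j - 10)) ==> (forall j_1. (6*j_1 <= 10 && a[j_1] + a[x] + x == a[a[x] + x + 5] - 5 && j_1 == 3*a[a[x] + x + 4] + 3*v + 11))))) && ((!(x == j - 10)) ==> (forall j_1. (6*j_1 <= 10 && a[j_1] + a[x] + x == a[a[x] + x + 5] - 5 && j_1 == 3*a[a[x] + x + 4] + 3*v + 11))))) && ((!(x == j - 10)) ==> (forall j_1. (6*j_1 <= 10 && a[j_1] + a[x] + x == a[a[x] + x + 5] - 5 && j_1 == 3*a[a[x] + x + 4] + 3*v + 11))))) && ((!(x == j - 10)) ==> (forall j_1. (6*j_1 <= 10 && a[j_1] + a[x] + x == a[a[x] + x + 5] - 5 && j_1 == 3*a[a[x] + x + 4] + 3*v + 11))); else branch requires 6*j <= 10 && store(a, x, v)[j] + store(a, x, v)[x] + x == store(a, x, v)[store(a, x, v)[x] + x + 5] - 5 && j == 3*store(a, x, v)[store(a, x, v)[x] + x + 4] + 3*v + 11.
Before the if: ((x == 2*j + 7 && 3*x > -6) ==> ((x == j - 10 ==> ((x == j - 10 ==> ((x == j - 10 ==> ((x == j - 10 ==> ((!(x == j - 10)) && (forall j_1. (6*j_1 <= 10 && a[j_1] + a[x] + x == a[a[x] + x + 5] - 5 && j_1 == 3*a[a[x] + x + 4] + 3*v + 11)))) && ((!(x == j - 10)) ==> (forall j_1. (6*j_1 <= 10 && a[j_1] + a[x] + x == a[a[x] + x + 5] - 5 && j_1 == 3*a[a[x] + x + 4] + 3*v + 11))))) && ((!(x == j - 10)) ==> (forall j_1. (6*j_1 <= 10 && a[j_1] + a[x] + x == a[a[x] + x + 5] - 5 && j_1 == 3*a[a[x] + x + 4] + 3*v + 11))))) && ((!(x == j - 10)) ==> (forall j_1. (6*j_1 <= 10 && a[j_1] + a[x] + x == a[a[x] + x + 5] - 5 && j_1 == 3*a[a[x] + x + 4] + 3*v + 11))))) && ((!(x == j - 10)) ==> (forall j_1. (6*j_1 <= 10 && a[j_1] + a[x] + x == a[a[x] + x + 5] - 5 && j_1 == 3*a[a[x] + x + 4] + 3*v + 11))))) && ((!(x == 2*j + 7 && 3*x > -6)) ==> (6*j <= 10 && store(a, x, v)[j] + store(a, x, v)[x] + x == store(a, x, v)[store(a, x, v)[x] + x + 5] - 5 && j == 3*store(a, x, v)[store(a, x, v)[x] + x + 4] + 3*v + 11))
Answer: WP = ((x == 2*j + 7 && 3*x > -6) ==> ((x == j - 10 ==> ((x == j - 10 ==> ((x == j - 10 ==> ((x == j - 10 ==> ((!(x == j - 10)) && (forall j_1. (6*j_1 <= 10 && a[j_1] + a[x] + x == a[a[x] + x + 5] - 5 && j_1 == 3*a[a[x] + x + 4] + 3*v + 11)))) && ((!(x == j - 10)) ==> (forall j_1. (6*j_1 <= 10 && a[j_1] + a[x] + x == a[a[x] + x + 5] - 5 && j_1 == 3*a[a[x] + x + 4] + 3*v + 11))))) && ((!(x == j - 10)) ==> (forall j_1. (6*j_1 <= 10 && a[j_1] + a[x] + x == a[a[x] + x + 5] - 5 && j_1 == 3*a[a[x] + x + 4] + 3*v + 11))))) && ((!(x == j - 10)) ==> (forall j_1. (6*j_1 <= 10 && a[j_1] + a[x] + x == a[a[x] + x + 5] - 5 && j_1 == 3*a[a[x] + x + 4] + 3*v + 11))))) && ((!(x == j - 10)) ==> (forall j_1. (6*j_1 <= 10 && a[j_1] + a[x] + x == a[a[x] + x + 5] - 5 && j_1 == 3*a[a[x] + x + 4] + 3*v + 11))))) && ((!(x == 2*j + 7 && 3*x > -6)) ==> (6*j <= 10 && store(a, x, v)[j] + store(a, x, v)[x] + x == store(a, x, v)[store(a, x, v)[x] + x + 5] - 5 && j == 3*store(a, x, v)[store(a, x, v)[x] + x + 4] + 3*v + 11))


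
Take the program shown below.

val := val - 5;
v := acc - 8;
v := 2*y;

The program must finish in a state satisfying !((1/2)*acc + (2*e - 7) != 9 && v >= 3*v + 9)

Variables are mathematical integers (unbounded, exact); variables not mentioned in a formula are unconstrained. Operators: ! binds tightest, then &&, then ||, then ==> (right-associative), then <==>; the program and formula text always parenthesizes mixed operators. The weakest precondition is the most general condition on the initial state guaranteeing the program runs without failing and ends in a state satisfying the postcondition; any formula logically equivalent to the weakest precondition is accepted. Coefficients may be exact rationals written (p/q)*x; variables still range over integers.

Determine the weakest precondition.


Working backward. After the program, the postcondition !((1/2)*acc + (2*e - 7) != 9 && v >= 3*v + 9) must hold; in canonical form it is !((1/2)*acc + 2*e != 16 && 2*v <= -9).
Before v := 2*y: !((1/2)*acc + 2*e != 16 && 4*y <= -9)
Before v := acc - 8: !((1/2)*acc + 2*e != 16 && 4*y <= -9)
Before val := val - 5: !((1/2)*acc + 2*e != 16 && 4*y <= -9)
Answer: WP = !((1/2)*acc + 2*e != 16 && 4*y <= -9)


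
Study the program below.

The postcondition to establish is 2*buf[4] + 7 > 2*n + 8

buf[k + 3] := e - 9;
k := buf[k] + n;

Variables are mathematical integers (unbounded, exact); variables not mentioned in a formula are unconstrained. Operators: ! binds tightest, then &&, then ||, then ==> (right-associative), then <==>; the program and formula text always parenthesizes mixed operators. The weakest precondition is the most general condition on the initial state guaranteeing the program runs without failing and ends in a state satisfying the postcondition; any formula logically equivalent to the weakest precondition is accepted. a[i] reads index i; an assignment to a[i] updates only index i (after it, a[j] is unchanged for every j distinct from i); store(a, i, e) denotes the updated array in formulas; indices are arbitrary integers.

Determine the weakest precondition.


Working backward. After the program, the postcondition 2*buf[4] + 7 > 2*n + 8 must hold; in canonical form it is 2*buf[4] > 2*n + 1.
Before k := buf[k] + n: 2*buf[4] > 2*n + 1
Before buf[k + 3] := e - 9: 2*store(buf, k + 3, e - 9)[4] > 2*n + 1
Answer: WP = 2*store(buf, k + 3, e - 9)[4] > 2*n + 1


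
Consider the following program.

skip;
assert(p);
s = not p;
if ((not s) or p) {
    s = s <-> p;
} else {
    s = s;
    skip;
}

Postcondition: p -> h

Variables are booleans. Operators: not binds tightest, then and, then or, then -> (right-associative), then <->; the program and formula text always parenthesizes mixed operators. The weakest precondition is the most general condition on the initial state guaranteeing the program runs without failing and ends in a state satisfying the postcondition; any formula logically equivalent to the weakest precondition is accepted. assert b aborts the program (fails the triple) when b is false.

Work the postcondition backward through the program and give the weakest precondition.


Working backward. After the program, p -> h must hold.
Then branch requires p -> h; else branch requires p -> h.
Before the if: (((not s) or p) -> (p -> h)) and ((not ((not s) or p)) -> (p -> h))
Before s := not p: (p -> (p -> h)) and ((not p) -> (p -> h))
Before assert p: p and (p -> (p -> h)) and ((not p) -> (p -> h))
Before skip: p and (p -> (p -> h)) and ((not p) -> (p -> h))
Answer: WP = p and (p -> (p -> h)) and ((not p) -> (p -> h))


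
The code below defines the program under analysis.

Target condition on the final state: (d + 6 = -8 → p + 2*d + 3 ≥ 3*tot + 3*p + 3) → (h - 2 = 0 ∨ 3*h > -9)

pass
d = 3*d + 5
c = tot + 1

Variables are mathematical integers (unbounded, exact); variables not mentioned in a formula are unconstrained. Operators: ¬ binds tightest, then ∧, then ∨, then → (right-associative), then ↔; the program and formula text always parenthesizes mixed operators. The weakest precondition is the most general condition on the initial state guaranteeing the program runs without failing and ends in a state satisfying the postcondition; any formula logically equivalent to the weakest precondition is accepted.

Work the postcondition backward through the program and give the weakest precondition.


Working backward. After the program, the postcondition (d + 6 = -8 → p + 2*d + 3 ≥ 3*tot + 3*p + 3) → (h - 2 = 0 ∨ 3*h > -9) must hold; in canonical form it is (d = -14 → 2*d ≥ 2*p + 3*tot) → (h = 2 ∨ 3*h > -9).
Before c := tot + 1: (d = -14 → 2*d ≥ 2*p + 3*tot) → (h = 2 ∨ 3*h > -9)
Before d := 3*d + 5: (3*d = -19 → 6*d ≥ 2*p + 3*tot - 10) → (h = 2 ∨ 3*h > -9)
Before skip: (3*d = -19 → 6*d ≥ 2*p + 3*tot - 10) → (h = 2 ∨ 3*h > -9)
Answer: WP = (3*d = -19 → 6*d ≥ 2*p + 3*tot - 10) → (h = 2 ∨ 3*h > -9)


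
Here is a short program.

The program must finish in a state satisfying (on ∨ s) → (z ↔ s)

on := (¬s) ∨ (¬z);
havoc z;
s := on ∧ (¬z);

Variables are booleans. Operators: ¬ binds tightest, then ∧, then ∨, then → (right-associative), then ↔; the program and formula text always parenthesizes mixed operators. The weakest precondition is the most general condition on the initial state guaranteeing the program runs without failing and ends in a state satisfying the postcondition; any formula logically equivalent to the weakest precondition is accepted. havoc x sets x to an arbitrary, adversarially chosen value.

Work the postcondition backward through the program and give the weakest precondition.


Working backward. After the program, (on ∨ s) → (z ↔ s) must hold.
Before s := on ∧ (¬z): (on ∨ (on ∧ (¬z))) → (z ↔ (on ∧ (¬z)))
Before havoc z: (¬on) ∧ (on → (¬on))
Before on := (¬s) ∨ (¬z): (¬((¬s) ∨ (¬z))) ∧ (((¬s) ∨ (¬z)) → (¬((¬s) ∨ (¬z))))
Answer: WP = (¬((¬s) ∨ (¬z))) ∧ (((¬s) ∨ (¬z)) → (¬((¬s) ∨ (¬z))))


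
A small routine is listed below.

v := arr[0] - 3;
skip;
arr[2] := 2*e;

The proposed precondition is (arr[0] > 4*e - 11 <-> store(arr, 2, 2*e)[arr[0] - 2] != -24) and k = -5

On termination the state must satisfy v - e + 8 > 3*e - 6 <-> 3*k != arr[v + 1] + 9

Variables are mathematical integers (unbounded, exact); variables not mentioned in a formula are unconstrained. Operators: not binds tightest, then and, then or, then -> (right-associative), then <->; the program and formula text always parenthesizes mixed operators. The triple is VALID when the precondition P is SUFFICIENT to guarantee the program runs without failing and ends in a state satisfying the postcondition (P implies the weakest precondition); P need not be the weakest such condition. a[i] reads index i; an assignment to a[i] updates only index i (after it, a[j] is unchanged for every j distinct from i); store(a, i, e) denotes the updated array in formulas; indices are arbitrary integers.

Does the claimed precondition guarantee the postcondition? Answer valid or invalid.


Working backward. After the program, the postcondition v - e + 8 > 3*e - 6 <-> 3*k != arr[v + 1] + 9 must hold; in canonical form it is v > 4*e - 14 <-> 3*k != arr[v + 1] + 9.
Before arr[2] := 2*e: v > 4*e - 14 <-> 3*k != store(arr, 2, 2*e)[v + 1] + 9
Before skip: v > 4*e - 14 <-> 3*k != store(arr, 2, 2*e)[v + 1] + 9
Before v := arr[0] - 3: arr[0] > 4*e - 11 <-> 3*k != store(arr, 2, 2*e)[arr[0] - 2] + 9
The weakest precondition is arr[0] > 4*e - 11 <-> 3*k != store(arr, 2, 2*e)[arr[0] - 2] + 9.
Check whether (arr[0] > 4*e - 11 <-> store(arr, 2, 2*e)[arr[0] - 2] != -24) and k = -5 implies it.
Every state satisfying the precondition satisfies the weakest precondition: the implication holds.
Answer: valid


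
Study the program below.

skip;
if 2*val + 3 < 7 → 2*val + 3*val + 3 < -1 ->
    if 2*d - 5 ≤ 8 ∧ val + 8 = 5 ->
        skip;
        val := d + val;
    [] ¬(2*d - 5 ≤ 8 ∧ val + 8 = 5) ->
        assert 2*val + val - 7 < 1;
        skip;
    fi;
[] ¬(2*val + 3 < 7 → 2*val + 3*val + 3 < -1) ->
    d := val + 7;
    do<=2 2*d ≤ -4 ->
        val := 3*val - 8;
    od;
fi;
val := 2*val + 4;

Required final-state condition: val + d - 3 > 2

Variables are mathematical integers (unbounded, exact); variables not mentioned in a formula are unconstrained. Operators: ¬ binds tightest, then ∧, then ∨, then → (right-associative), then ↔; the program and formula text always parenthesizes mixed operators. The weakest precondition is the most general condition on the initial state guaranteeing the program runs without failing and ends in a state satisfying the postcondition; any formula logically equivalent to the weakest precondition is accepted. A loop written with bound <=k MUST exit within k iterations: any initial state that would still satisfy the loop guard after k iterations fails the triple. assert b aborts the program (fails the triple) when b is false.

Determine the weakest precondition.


Working backward. After the program, the postcondition val + d - 3 > 2 must hold; in canonical form it is d + val > 5.
Before val := 2*val + 4: d + 2*val > 1
Then branch requires ((2*d ≤ 13 ∧ val = -3) → 3*d + 2*val > 1) ∧ ((¬(2*d ≤ 13 ∧ val = -3)) → (3*val < 8 ∧ d + 2*val > 1)); else branch requires (2*val ≤ -18 → ((2*val ≤ -18 → ((¬(2*val ≤ -18)) ∧ 19*val > 58)) ∧ ((¬(2*val ≤ -18)) → 7*val > 10))) ∧ ((¬(2*val ≤ -18)) → 3*val > -6).
Before the if: ((2*val < 4 → 5*val < -4) → (((2*d ≤ 13 ∧ val = -3) → 3*d + 2*val > 1) ∧ ((¬(2*d ≤ 13 ∧ val = -3)) → (3*val < 8 ∧ d + 2*val > 1)))) ∧ ((¬(2*val < 4 → 5*val < -4)) → ((2*val ≤ -18 → ((2*val ≤ -18 → ((¬(2*val ≤ -18)) ∧ 19*val > 58)) ∧ ((¬(2*val ≤ -18)) → 7*val > 10))) ∧ ((¬(2*val ≤ -18)) → 3*val > -6)))
Before skip: ((2*val < 4 → 5*val < -4) → (((2*d ≤ 13 ∧ val = -3) → 3*d + 2*val > 1) ∧ ((¬(2*d ≤ 13 ∧ val = -3)) → (3*val < 8 ∧ d + 2*val > 1)))) ∧ ((¬(2*val < 4 → 5*val < -4)) → ((2*val ≤ -18 → ((2*val ≤ -18 → ((¬(2*val ≤ -18)) ∧ 19*val > 58)) ∧ ((¬(2*val ≤ -18)) → 7*val > 10))) ∧ ((¬(2*val ≤ -18)) → 3*val > -6)))
Answer: WP = ((2*val < 4 → 5*val < -4) → (((2*d ≤ 13 ∧ val = -3) → 3*d + 2*val > 1) ∧ ((¬(2*d ≤ 13 ∧ val = -3)) → (3*val < 8 ∧ d + 2*val > 1)))) ∧ ((¬(2*val < 4 → 5*val < -4)) → ((2*val ≤ -18 → ((2*val ≤ -18 → ((¬(2*val ≤ -18)) ∧ 19*val > 58)) ∧ ((¬(2*val ≤ -18)) → 7*val > 10))) ∧ ((¬(2*val ≤ -18)) → 3*val > -6)))


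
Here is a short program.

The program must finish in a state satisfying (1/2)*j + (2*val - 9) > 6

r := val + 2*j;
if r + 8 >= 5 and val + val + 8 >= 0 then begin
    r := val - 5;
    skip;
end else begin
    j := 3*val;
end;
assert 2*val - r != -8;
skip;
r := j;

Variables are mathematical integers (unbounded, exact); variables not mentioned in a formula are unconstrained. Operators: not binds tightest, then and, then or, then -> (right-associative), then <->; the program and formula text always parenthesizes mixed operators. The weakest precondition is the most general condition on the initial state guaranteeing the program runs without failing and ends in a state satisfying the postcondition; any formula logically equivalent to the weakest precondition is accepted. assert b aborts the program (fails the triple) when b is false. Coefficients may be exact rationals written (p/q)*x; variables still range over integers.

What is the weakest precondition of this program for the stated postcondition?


Working backward. After the program, the postcondition (1/2)*j + (2*val - 9) > 6 must hold; in canonical form it is (1/2)*j + 2*val > 15.
Before r := j: (1/2)*j + 2*val > 15
Before skip: (1/2)*j + 2*val > 15
Before assert 2*val - r != -8: 2*val != r - 8 and (1/2)*j + 2*val > 15
Then branch requires val != -13 and (1/2)*j + 2*val > 15; else branch requires 2*val != r - 8 and (7/2)*val > 15.
Before the if: ((r >= -3 and 2*val >= -8) -> (val != -13 and (1/2)*j + 2*val > 15)) and ((not (r >= -3 and 2*val >= -8)) -> (2*val != r - 8 and (7/2)*val > 15))
Before r := val + 2*j: ((2*j + val >= -3 and 2*val >= -8) -> (val != -13 and (1/2)*j + 2*val > 15)) and ((not (2*j + val >= -3 and 2*val >= -8)) -> (val != 2*j - 8 and (7/2)*val > 15))
Answer: WP = ((2*j + val >= -3 and 2*val >= -8) -> (val != -13 and (1/2)*j + 2*val > 15)) and ((not (2*j + val >= -3 and 2*val >= -8)) -> (val != 2*j - 8 and (7/2)*val > 15))


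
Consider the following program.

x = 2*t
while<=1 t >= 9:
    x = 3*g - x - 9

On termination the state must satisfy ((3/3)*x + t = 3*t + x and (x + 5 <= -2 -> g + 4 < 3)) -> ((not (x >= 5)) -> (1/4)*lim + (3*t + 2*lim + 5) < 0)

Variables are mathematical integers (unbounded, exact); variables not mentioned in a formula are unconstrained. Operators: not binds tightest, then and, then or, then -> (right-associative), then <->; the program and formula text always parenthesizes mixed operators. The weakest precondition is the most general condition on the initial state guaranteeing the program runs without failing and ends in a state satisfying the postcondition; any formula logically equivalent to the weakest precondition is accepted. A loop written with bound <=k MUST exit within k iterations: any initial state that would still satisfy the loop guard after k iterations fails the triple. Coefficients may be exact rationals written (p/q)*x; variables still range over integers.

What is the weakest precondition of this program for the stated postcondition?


Working backward. After the program, the postcondition ((3/3)*x + t = 3*t + x and (x + 5 <= -2 -> g + 4 < 3)) -> ((not (x >= 5)) -> (1/4)*lim + (3*t + 2*lim + 5) < 0) must hold; in canonical form it is (2*t = 0 and (x <= -7 -> g < -1)) -> ((not (x >= 5)) -> (9/4)*lim + 3*t < -5).
Before the loop (bound <=1), unroll the exhaustion recursion (WP_0 = exit-now case; WP_j = one more guarded iteration, up to j = 1):
  WP_0: (not (t >= 9)) and ((2*t = 0 and (x <= -7 -> g < -1)) -> ((not (x >= 5)) -> (9/4)*lim + 3*t < -5))
  WP_1: (t >= 9 -> ((not (t >= 9)) and ((2*t = 0 and (3*g <= x + 2 -> g < -1)) -> ((not (3*g >= x + 14)) -> (9/4)*lim + 3*t < -5)))) and ((not (t >= 9)) -> ((2*t = 0 and (x <= -7 -> g < -1)) -> ((not (x >= 5)) -> (9/4)*lim + 3*t < -5)))
So before the loop: (t >= 9 -> ((not (t >= 9)) and ((2*t = 0 and (3*g <= x + 2 -> g < -1)) -> ((not (3*g >= x + 14)) -> (9/4)*lim + 3*t < -5)))) and ((not (t >= 9)) -> ((2*t = 0 and (x <= -7 -> g < -1)) -> ((not (x >= 5)) -> (9/4)*lim + 3*t < -5)))
Before x := 2*t: (t >= 9 -> ((not (t >= 9)) and ((2*t = 0 and (3*g <= 2*t + 2 -> g < -1)) -> ((not (3*g >= 2*t + 14)) -> (9/4)*lim + 3*t < -5)))) and ((not (t >= 9)) -> ((2*t = 0 and (2*t <= -7 -> g < -1)) -> ((not (2*t >= 5)) -> (9/4)*lim + 3*t < -5)))
Answer: WP = (t >= 9 -> ((not (t >= 9)) and ((2*t = 0 and (3*g <= 2*t + 2 -> g < -1)) -> ((not (3*g >= 2*t + 14)) -> (9/4)*lim + 3*t < -5)))) and ((not (t >= 9)) -> ((2*t = 0 and (2*t <= -7 -> g < -1)) -> ((not (2*t >= 5)) -> (9/4)*lim + 3*t < -5)))
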